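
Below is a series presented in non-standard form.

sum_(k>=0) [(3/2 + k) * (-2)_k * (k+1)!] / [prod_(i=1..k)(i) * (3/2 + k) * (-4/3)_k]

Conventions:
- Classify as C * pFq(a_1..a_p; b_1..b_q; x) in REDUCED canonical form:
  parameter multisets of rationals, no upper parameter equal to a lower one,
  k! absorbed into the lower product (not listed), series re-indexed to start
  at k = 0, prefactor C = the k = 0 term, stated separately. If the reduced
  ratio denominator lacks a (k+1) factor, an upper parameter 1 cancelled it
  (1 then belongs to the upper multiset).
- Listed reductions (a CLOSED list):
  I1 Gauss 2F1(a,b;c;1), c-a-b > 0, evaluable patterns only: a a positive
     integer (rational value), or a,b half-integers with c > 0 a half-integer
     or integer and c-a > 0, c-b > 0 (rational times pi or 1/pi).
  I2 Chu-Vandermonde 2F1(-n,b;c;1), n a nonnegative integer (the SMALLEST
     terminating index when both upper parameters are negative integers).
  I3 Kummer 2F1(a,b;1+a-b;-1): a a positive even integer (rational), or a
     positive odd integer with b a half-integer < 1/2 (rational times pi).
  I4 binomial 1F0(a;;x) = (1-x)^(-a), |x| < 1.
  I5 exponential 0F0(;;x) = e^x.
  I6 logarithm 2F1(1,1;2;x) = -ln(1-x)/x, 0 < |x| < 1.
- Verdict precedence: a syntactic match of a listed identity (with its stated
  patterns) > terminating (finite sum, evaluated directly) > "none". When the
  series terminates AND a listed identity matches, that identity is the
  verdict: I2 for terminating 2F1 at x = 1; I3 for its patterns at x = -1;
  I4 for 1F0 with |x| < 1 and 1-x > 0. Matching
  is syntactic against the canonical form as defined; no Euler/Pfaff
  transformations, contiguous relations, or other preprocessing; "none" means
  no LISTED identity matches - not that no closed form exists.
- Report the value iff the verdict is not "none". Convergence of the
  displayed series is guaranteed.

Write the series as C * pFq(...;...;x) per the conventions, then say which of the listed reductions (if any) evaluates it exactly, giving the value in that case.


Key observation: t_0 being 1, striking the common factor k + 3/2 reduces the term (C = 1).
Step ratio: r(k) = 1 * (k-2) (k+2) / [(k-4/3) (k+1)] - rational; roots negated = parameters, x = 1, C = 1.

x = 1 here; the reduced form reads 2F1, upper {-2, 2}, lower {-4/3}, C = 1. Verdict: Chu-Vandermonde (I2) fires (terminating 2F1 at x = 1 with n = 2, b = 2, c = -4/3). Sum: 35/2.


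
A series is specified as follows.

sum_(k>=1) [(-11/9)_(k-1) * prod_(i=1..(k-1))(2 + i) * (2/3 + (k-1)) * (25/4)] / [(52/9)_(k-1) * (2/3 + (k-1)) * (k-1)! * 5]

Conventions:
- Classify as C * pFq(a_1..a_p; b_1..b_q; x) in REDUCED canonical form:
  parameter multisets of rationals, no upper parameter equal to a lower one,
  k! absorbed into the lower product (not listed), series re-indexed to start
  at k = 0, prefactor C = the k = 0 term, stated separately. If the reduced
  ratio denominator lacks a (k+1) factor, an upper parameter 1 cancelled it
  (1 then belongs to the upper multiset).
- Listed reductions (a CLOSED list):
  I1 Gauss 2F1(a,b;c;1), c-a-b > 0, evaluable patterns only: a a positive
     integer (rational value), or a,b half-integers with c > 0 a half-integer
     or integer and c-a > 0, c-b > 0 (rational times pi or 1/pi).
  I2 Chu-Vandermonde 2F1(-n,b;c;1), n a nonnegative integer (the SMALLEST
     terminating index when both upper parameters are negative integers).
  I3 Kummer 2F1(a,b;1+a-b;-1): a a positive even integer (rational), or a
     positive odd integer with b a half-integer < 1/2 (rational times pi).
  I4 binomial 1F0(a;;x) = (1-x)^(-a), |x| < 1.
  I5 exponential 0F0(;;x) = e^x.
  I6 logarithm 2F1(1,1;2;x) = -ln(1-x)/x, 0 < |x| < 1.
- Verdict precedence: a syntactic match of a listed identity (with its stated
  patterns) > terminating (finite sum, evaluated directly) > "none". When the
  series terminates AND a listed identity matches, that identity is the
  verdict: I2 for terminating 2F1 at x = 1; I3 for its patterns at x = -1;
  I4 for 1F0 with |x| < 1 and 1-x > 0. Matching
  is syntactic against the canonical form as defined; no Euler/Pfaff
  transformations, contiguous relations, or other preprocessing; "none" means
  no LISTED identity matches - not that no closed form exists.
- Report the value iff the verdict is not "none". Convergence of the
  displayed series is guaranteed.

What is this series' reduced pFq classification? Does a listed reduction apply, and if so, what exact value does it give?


Classification (C = 5/4): 2F1 with upper {-11/9, 3}, lower {52/9}, argument x = 1. Verdict at x = 1: Gauss (I1, integer-parameter pattern) matches (x = 1: the Gamma ratio telescopes since c-a-b = 4 > 0 and a = 3 in Z>0). Its exact value is 18275/34992.

First insight: from the first term 5/4: the constant factors (C = 5/4, x = 1) combine into one prefactor.
Term ratio: r(k) = 1 * (k-11/9) (k+3) / [(k+52/9) (k+1)] ; factor over Q: parameters, x = 1, and C = 5/4.


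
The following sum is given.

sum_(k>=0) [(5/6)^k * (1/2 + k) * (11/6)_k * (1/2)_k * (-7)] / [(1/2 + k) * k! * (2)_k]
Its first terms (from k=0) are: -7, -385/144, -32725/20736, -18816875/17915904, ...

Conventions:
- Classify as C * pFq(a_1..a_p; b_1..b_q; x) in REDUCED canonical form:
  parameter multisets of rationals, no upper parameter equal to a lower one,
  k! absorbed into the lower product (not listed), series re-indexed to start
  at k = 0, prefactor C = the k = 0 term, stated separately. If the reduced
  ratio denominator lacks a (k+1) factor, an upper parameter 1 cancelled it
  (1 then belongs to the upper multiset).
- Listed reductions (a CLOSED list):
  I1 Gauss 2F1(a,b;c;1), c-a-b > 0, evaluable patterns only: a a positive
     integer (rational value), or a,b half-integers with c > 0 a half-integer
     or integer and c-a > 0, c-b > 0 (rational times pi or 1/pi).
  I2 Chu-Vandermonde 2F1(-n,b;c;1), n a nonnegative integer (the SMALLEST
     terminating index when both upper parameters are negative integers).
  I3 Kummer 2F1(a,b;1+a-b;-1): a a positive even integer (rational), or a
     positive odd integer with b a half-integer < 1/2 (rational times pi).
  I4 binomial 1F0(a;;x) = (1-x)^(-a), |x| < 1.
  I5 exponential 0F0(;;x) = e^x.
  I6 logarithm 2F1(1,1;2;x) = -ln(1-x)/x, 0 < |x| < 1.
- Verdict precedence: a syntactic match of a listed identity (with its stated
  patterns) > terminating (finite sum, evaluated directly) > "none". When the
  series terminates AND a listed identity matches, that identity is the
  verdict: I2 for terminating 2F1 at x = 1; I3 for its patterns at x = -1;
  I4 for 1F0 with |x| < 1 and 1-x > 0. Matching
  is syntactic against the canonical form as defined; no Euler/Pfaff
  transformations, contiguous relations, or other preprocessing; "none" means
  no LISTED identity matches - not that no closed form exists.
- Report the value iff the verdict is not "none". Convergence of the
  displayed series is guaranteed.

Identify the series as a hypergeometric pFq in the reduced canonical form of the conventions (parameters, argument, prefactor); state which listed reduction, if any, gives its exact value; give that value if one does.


The tell: t_0 being -7, the factor k + 1/2 cancels (top and bottom), leaving C = -7, x = 5/6.
Consecutive-term ratio: r(k) = (5/6) * (k+1/2) (k+11/6) / [(k+2) (k+1)] - poly over poly, x = (5/6) from leading terms; C = -7 at k = 0.

The series (x = 5/6) is 2F1: upper {1/2, 11/6}, lower {2}, prefactor -7. Verdict: no listed reduction: x = 5/6 and upper {1/2, 11/6} fail every I1-I6 pattern.


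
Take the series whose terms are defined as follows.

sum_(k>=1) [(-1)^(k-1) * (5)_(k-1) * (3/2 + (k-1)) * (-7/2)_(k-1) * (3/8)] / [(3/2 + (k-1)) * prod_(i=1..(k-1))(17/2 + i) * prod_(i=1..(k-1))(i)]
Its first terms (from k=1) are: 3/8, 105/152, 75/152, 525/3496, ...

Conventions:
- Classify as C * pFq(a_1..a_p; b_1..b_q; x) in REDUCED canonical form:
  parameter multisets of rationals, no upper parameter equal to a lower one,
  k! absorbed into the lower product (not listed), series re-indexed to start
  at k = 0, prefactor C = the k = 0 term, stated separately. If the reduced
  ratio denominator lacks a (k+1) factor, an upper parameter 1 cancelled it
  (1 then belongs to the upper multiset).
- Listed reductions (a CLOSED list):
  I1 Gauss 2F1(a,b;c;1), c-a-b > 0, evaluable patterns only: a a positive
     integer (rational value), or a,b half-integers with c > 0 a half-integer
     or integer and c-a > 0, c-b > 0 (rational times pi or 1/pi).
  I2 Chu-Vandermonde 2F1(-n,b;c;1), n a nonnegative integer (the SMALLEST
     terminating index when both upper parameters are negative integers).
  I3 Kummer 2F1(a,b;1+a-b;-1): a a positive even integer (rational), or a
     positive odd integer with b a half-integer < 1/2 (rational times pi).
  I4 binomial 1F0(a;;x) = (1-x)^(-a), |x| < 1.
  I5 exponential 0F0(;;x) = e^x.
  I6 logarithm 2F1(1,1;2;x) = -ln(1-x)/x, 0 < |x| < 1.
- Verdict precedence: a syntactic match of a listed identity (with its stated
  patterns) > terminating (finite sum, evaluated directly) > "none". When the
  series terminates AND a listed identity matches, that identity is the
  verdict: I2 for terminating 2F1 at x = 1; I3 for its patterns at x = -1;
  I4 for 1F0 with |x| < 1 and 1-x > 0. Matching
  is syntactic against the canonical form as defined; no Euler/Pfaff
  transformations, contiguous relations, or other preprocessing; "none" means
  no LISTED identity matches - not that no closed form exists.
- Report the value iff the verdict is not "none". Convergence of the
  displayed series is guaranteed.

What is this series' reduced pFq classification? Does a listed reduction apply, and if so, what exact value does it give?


The series (x = -1) is 2F1: upper {-7/2, 5}, lower {19/2}, prefactor 3/8. Verdict: this is Kummer's theorem (I3) (x = -1; c = 19/2 equals 1+a-b for upper {-7/2, 5}: listed pattern). Sum: (2297295/4194304) * pi.

Key step: from the first term 3/8: the product of the first k integers (C = 3/8) is k!.
Consecutive-term ratio: r(k) = (-1) * (k-7/2) (k+5) / [(k+19/2) (k+1)] - rational in k, leading ratio (-1); with t_0 = 3/8, classification follows.


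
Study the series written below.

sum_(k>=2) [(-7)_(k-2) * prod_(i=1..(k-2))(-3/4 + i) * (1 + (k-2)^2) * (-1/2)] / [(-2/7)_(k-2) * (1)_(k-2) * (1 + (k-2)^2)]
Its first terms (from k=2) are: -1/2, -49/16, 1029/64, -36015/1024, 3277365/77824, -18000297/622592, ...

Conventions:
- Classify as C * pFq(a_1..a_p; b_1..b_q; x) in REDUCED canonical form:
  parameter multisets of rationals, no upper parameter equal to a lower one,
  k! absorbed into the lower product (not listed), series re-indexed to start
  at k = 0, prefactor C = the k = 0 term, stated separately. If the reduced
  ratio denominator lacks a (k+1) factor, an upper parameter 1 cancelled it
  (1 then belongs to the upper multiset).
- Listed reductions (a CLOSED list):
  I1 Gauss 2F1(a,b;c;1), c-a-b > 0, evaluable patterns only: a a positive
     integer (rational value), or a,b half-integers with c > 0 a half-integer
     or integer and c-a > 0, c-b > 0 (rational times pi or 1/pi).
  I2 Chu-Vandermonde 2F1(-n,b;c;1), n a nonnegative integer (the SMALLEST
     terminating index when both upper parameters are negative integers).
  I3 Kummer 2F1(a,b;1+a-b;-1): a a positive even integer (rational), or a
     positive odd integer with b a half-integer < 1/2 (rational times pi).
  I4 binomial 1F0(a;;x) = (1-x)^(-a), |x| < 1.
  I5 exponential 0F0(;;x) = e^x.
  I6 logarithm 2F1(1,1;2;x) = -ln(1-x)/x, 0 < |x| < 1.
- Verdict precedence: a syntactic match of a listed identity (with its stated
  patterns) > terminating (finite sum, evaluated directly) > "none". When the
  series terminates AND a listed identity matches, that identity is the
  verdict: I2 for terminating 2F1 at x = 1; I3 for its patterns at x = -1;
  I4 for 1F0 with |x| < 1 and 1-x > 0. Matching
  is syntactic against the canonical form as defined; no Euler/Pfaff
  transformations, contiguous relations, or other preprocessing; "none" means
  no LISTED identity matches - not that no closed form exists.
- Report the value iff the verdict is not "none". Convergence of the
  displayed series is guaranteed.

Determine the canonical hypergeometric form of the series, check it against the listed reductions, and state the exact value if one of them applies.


The series (x = 1) is 2F1: upper {-7, 1/4}, lower {-2/7}, prefactor -1/2. Verdict: the Chu-Vandermonde identity I2 matches (terminating 2F1 at x = 1 with n = 7, b = 1/4, c = -2/7). Exact value: -349876575/876609536.

The tell: from the first term -1/2: the factor k^2 + 1 cancels (top and bottom), leaving prefactor -1/2.
Consecutive-term ratio: r(k) = 1 * (k-7) (k+1/4) / [(k-2/7) (k+1)] - rational; roots negated = parameters, x = 1, C = -1/2.


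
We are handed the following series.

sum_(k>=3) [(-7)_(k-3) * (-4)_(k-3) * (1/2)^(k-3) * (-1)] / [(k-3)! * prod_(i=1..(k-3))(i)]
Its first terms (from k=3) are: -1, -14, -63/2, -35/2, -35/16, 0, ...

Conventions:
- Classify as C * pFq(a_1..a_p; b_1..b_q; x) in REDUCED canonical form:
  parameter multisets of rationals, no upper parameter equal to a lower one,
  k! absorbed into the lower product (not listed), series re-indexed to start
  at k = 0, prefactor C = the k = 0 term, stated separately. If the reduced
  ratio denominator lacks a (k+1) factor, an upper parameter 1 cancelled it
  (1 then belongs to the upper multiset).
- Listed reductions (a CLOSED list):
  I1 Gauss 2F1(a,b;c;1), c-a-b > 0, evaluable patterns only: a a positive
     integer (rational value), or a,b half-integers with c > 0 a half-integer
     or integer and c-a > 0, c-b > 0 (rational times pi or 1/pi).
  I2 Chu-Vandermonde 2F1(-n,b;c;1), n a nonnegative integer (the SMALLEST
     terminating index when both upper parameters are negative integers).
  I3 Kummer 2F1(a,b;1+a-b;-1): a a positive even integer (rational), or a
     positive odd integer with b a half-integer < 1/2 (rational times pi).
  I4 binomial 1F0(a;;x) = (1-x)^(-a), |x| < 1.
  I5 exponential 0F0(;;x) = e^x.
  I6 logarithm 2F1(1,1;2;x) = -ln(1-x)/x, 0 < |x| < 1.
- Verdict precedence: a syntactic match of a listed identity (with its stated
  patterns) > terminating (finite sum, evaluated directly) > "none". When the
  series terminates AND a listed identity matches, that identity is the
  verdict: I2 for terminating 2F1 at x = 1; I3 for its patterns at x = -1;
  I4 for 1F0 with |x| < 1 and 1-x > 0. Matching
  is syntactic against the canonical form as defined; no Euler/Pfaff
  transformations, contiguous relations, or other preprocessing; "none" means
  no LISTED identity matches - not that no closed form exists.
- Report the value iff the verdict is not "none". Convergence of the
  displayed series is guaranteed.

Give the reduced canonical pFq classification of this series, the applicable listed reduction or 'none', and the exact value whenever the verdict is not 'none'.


Structural cue: x = (1/2) and the lower running product (C = -1) is a rising factorial.
Adjacent-term ratio: r(k) = (1/2) * (k-7) (k-4) / [(k+1) (k+1)] ; factor over Q: parameters, x = (1/2), and C = -1.

This is -1 * 2F1(-7, -4; 1; 1/2) in reduced canonical form. Verdict: terminating - upper parameter -4 makes this a finite sum (last index 4), evaluated exactly. Its exact value is -1059/16.


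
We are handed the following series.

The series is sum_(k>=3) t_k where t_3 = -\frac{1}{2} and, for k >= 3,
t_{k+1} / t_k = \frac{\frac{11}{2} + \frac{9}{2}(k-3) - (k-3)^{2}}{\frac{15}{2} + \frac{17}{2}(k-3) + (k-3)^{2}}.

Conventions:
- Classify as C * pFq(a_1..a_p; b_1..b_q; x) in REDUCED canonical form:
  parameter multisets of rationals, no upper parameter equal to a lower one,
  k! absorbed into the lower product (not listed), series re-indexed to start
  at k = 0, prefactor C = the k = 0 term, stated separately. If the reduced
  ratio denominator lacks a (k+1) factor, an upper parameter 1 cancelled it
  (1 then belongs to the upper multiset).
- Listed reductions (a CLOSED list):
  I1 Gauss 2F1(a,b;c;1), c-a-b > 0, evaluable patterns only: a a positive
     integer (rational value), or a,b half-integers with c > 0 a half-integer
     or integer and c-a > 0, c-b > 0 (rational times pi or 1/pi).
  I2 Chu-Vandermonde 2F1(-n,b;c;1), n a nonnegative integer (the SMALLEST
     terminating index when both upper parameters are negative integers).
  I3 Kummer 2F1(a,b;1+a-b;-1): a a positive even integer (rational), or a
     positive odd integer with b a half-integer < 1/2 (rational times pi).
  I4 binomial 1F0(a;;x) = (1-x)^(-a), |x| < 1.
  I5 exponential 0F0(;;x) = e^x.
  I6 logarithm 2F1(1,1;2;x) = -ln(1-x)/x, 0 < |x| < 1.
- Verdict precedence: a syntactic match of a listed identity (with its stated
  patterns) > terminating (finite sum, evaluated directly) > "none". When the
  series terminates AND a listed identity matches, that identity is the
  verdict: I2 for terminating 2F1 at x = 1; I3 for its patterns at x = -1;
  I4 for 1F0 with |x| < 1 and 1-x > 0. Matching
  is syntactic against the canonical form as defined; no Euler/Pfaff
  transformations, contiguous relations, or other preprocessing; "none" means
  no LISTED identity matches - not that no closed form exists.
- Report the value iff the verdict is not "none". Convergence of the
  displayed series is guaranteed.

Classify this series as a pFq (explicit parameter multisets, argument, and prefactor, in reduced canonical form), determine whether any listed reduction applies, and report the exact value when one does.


x = -1 here; the reduced form reads 2F1, upper {-\frac{11}{2}, 1}, lower {\frac{15}{2}}, C = -\frac{1}{2}. Verdict: Kummer's theorem (I3) applies (x = -1; c = \frac{15}{2} equals 1+a-b for upper {-\frac{11}{2}, 1}: listed pattern). Its exact value is \left(-\frac{3003}{8192}\right) \cdot \pi.

Key step: with t_0 = -\frac{1}{2}, roots of the ratio polynomials (C = -1/2, x = -1) are the negated parameters.
Ratio: r(k) = -1 * (k-\frac{11}{2}) (k+1) / [(k+\frac{15}{2}) (k+1)] - rational in k, leading ratio -1; with t_0 = -\frac{1}{2}, classification follows.


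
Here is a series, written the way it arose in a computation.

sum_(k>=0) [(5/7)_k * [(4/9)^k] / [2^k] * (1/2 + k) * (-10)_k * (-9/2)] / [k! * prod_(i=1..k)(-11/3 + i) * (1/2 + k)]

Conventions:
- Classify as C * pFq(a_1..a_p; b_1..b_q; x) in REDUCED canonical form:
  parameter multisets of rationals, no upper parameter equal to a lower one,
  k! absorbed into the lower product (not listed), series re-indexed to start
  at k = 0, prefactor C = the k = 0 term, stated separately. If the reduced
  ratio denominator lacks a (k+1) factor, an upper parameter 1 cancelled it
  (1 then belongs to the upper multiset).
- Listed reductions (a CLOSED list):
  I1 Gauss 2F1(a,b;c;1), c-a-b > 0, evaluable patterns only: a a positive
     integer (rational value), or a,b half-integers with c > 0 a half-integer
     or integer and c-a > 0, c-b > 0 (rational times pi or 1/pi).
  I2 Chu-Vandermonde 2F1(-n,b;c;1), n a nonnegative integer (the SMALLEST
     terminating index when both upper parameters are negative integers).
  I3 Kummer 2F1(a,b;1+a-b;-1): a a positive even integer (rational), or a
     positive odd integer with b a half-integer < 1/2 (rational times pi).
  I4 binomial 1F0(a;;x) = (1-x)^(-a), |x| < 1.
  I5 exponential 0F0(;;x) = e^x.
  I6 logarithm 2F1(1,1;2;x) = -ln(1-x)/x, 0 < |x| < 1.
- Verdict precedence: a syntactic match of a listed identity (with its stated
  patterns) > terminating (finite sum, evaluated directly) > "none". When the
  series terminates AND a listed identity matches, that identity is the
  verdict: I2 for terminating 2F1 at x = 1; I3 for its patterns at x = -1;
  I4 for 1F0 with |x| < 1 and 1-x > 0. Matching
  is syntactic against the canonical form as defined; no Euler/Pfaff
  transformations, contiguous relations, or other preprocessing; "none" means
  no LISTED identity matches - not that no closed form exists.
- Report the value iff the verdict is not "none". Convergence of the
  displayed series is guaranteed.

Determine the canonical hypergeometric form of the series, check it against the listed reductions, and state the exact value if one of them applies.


Reduced: x = 2/9, 2F1, upper = {-10, 5/7}, lower = {-8/3}, C = -9/2. Verdict: terminating - no listed pattern fits, but -10 in the upper list cuts the series at k = 10; direct evaluation. Hence: -1139840432207/213551288244.

Key observation: t_0 = -9/2 here, and the two k-th powers (prefactor -9/2) combine into one argument.
Consecutive-term ratio: r(k) = (2/9) * (k-10) (k+5/7) / [(k-8/3) (k+1)] - rational in k. x = (2/9); t_0 = -9/2; negate the roots.


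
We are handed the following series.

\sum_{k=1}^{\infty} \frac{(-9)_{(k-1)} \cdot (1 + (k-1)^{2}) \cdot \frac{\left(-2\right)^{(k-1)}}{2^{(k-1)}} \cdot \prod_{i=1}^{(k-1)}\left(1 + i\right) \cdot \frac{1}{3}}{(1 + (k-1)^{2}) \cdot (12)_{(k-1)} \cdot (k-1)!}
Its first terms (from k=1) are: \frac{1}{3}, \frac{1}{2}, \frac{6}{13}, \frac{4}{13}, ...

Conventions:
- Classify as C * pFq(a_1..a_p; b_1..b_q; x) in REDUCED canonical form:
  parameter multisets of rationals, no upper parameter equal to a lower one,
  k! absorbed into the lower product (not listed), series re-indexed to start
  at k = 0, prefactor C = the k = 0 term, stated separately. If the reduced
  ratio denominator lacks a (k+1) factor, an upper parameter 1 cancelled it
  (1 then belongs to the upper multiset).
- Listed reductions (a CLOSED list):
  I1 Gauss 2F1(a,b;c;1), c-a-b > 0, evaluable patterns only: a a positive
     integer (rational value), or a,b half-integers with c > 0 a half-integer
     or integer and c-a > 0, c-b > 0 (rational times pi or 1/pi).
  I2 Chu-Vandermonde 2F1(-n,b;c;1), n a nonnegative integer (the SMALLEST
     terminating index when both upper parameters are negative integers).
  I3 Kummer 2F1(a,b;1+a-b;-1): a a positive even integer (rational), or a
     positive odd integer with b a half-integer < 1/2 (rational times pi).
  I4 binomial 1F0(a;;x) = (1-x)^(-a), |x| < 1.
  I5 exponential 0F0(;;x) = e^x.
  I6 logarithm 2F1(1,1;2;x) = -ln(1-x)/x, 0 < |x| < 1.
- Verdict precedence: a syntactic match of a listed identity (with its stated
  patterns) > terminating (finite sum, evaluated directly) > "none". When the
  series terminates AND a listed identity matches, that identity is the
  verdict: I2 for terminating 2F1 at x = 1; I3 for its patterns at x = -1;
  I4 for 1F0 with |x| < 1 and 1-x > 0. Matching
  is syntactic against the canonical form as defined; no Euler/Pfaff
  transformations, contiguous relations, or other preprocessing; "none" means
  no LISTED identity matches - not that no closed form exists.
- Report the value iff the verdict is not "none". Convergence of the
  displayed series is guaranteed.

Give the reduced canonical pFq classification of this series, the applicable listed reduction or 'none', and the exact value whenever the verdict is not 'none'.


Prefactor \frac{1}{3}, argument -1: 2F1 with upper {-9, 2} over lower {12}. Verdict: this is the Kummer evaluation I3 (x = -1; c = 12 equals 1+a-b for upper {-9, 2}: listed pattern). Sum: \frac{11}{6}.

First insight: t_0 being \frac{1}{3}, the factor k^2 + 1 cancels (top and bottom), leaving C = 1/3, x = -1.
Term ratio: r(k) = -1 * (k-9) (k+2) / [(k+12) (k+1)] - rational in k, leading ratio -1; with t_0 = \frac{1}{3}, classification follows.


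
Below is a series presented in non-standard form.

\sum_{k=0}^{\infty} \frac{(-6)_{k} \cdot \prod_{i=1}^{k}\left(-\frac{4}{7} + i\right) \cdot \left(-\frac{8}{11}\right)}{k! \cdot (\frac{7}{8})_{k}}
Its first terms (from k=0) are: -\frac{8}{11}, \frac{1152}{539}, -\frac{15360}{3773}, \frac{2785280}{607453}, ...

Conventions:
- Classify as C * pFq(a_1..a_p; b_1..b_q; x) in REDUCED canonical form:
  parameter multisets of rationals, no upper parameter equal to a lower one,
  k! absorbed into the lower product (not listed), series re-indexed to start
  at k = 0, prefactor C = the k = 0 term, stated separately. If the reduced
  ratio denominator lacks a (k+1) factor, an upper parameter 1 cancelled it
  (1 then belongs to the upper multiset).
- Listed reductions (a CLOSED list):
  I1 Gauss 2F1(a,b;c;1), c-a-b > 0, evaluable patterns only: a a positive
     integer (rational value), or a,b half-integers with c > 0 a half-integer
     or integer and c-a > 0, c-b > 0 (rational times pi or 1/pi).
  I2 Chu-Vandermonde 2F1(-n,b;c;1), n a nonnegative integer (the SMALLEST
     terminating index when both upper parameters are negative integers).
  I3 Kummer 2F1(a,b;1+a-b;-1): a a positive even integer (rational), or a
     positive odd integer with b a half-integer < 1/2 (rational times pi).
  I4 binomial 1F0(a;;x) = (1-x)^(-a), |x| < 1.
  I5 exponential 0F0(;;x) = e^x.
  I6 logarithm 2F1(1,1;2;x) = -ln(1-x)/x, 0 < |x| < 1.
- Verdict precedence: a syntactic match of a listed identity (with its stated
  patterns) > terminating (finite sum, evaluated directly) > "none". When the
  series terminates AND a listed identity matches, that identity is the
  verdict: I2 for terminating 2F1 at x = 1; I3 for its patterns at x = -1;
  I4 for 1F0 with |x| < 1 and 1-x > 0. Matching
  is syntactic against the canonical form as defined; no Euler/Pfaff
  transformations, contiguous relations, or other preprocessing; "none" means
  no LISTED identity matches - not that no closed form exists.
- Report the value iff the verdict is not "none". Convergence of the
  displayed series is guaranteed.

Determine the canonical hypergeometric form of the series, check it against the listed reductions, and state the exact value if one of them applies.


Classification (C = -\frac{8}{11}): 2F1 with upper {-6, \frac{3}{7}}, lower {\frac{7}{8}}, argument x = 1. Verdict: this is Vandermonde's identity (I2) (terminating 2F1 at x = 1 with n = 6, b = 3/7, c = \frac{7}{8}). Exact value: -\frac{722902228200}{3946478174639}.

First insight: t_0 = -\frac{8}{11} here, and the running product (prefactor -8/11) telescopes to a rising factorial.
Consecutive-term ratio: r(k) = 1 * (k-6) (k+\frac{3}{7}) / [(k+\frac{7}{8}) (k+1)] - poly over poly, x = 1 from leading terms; C = -\frac{8}{11} at k = 0.


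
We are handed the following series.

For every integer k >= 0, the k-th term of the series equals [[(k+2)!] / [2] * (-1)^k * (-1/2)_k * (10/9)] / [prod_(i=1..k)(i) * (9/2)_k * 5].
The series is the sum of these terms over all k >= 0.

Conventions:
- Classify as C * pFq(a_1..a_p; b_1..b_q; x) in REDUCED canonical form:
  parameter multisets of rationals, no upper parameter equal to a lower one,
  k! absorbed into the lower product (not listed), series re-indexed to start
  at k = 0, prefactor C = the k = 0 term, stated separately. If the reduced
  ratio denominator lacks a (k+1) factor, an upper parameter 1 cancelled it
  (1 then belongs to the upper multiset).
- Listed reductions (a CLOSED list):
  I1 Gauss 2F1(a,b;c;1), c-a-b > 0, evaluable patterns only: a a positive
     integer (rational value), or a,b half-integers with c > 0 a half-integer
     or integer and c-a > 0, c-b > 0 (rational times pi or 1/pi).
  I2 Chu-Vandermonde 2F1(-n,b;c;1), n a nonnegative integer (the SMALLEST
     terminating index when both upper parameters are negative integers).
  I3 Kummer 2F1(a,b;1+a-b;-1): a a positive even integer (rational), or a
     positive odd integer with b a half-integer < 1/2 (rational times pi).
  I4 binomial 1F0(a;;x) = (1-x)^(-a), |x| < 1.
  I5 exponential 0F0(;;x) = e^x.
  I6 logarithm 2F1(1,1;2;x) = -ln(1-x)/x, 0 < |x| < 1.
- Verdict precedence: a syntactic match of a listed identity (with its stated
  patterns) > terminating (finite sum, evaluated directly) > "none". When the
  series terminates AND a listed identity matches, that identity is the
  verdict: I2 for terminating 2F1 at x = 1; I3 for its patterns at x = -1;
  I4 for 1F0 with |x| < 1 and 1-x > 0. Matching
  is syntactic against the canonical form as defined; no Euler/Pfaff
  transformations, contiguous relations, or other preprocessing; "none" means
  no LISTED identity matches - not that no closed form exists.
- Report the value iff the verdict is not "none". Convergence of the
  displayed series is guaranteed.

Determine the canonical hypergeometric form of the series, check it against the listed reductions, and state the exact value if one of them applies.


Prefactor 2/9, argument -1: 2F1 with upper {-1/2, 3} over lower {9/2}. Verdict: the Kummer evaluation I3 applies (x = -1; c = 9/2 equals 1+a-b for upper {-1/2, 3}: listed pattern). Its exact value is (35/384) * pi.

Key step: x = (-1) and the constant factors (C = 2/9) combine into one prefactor.
Term ratio: r(k) = (-1) * (k-1/2) (k+3) / [(k+9/2) (k+1)] ; factor over Q: parameters, x = (-1), and C = 2/9.


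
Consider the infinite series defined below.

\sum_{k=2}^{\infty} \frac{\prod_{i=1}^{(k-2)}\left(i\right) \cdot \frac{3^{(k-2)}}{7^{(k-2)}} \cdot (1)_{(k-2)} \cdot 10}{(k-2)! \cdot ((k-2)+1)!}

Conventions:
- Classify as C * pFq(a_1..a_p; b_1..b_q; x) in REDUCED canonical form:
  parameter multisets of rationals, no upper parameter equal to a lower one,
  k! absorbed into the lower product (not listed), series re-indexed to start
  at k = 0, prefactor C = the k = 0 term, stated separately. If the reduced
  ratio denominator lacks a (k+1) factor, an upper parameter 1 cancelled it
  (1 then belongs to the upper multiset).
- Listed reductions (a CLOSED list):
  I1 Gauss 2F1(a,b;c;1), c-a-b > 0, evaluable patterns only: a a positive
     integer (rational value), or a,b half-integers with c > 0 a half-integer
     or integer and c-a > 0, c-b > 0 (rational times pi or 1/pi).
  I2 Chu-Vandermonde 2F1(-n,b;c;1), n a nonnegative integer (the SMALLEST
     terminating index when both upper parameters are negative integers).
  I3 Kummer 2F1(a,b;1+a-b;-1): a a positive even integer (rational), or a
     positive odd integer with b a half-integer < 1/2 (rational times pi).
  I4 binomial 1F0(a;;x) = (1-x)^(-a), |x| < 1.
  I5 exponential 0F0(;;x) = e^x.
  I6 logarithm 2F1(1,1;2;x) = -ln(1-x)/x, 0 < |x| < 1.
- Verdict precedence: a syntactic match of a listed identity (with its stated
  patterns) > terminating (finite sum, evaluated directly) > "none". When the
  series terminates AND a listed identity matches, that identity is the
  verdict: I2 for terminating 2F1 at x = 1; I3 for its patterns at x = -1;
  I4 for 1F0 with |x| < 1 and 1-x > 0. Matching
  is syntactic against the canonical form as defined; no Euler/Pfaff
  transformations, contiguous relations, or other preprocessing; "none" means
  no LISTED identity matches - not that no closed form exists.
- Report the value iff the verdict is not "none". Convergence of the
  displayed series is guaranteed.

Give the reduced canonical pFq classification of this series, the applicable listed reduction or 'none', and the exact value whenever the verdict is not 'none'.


Reduced: x = \frac{3}{7}, 2F1, upper = {1, 1}, lower = {2}, C = 10. Verdict: the I6 logarithm reduction matches (the logarithm: parameters (1,1;2), x = \frac{3}{7}). Sum: \left(-\frac{70}{3}\right) \cdot \ln\left(\frac{4}{7}\right).

The tell: with t_0 = 10, the two geometric factors (prefactor 10) combine into one argument.
Step ratio: r(k) = \frac{3}{7} * (k+1) (k+1) / [(k+2) (k+1)] - rational in k, leading ratio \frac{3}{7}; with t_0 = 10, classification follows.


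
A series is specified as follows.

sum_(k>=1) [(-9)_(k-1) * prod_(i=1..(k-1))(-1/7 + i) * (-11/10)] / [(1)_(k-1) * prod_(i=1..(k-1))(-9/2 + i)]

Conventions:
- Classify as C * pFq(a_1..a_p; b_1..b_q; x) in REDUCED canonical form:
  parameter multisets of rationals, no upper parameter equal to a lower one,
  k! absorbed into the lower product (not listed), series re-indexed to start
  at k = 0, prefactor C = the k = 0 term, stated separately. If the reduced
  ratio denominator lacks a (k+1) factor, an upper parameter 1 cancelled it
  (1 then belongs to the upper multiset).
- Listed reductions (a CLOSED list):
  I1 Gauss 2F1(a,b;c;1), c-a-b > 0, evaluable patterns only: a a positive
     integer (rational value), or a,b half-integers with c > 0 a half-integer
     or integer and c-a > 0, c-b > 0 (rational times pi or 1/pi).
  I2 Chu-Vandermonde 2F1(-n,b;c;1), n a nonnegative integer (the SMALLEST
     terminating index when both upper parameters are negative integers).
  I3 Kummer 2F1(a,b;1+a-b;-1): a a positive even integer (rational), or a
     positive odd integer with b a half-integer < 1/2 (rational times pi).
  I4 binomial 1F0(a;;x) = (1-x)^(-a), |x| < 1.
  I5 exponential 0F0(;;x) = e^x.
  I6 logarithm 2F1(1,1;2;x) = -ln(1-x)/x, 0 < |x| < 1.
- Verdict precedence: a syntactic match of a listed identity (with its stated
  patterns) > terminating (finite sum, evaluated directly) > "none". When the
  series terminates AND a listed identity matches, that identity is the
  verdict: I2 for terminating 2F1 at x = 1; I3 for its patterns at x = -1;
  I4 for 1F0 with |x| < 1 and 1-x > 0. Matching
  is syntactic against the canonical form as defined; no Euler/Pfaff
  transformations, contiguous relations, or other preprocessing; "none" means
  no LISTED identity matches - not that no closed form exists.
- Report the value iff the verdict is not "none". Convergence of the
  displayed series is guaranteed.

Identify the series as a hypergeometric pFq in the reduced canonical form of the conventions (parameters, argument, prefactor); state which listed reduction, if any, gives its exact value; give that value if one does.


First insight: x = 1 and the lower running product (prefactor -11/10) is a rising factorial.
Ratio: r(k) = 1 * (k-9) (k+6/7) / [(k-7/2) (k+1)] ; factor over Q: parameters, x = 1, and C = -11/10.

This is -11/10 * 2F1(-9, 6/7; -7/2; 1) in reduced canonical form. Verdict: this is Vandermonde's identity (I2) (terminating 2F1 at x = 1 with n = 9, b = 6/7, c = -7/2). Its exact value is 95355367811/98866337150.


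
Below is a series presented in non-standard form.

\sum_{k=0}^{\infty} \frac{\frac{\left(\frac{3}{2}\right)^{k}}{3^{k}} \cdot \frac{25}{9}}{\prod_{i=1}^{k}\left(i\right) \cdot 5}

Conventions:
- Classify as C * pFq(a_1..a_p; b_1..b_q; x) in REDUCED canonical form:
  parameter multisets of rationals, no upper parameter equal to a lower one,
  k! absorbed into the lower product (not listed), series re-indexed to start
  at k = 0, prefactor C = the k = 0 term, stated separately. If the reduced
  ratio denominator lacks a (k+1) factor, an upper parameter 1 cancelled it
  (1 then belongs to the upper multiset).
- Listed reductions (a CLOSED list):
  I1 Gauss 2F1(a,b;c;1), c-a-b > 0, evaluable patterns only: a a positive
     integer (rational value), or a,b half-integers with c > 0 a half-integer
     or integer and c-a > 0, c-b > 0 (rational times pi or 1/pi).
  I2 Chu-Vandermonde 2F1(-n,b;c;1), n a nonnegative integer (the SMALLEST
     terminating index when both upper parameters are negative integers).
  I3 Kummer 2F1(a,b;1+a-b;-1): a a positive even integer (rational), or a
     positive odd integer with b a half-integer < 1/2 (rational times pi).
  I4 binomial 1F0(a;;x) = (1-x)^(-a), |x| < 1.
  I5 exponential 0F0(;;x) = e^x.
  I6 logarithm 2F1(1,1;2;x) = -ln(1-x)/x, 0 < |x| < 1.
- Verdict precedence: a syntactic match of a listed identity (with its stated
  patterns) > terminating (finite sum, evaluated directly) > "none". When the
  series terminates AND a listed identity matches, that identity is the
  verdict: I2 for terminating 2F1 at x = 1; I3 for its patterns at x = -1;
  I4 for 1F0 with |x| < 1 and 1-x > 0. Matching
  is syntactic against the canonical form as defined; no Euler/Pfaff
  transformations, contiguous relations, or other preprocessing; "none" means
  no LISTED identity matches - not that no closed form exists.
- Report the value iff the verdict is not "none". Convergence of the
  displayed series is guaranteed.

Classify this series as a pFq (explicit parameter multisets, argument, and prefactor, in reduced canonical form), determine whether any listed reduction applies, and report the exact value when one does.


Prefactor \frac{5}{9}, argument \frac{1}{2}: 0F0 with upper {-} over lower {-}. Verdict: exponential (I5) fires (the 0F0 exponential series at x = \frac{1}{2}). Hence: \frac{5}{9} \cdot e^{\frac{1}{2}}.

The tell: x = \frac{1}{2} and the constant factors (C = 5/9) combine into one prefactor.
Term ratio: r(k) = \frac{1}{2} * 1 / [(k+1)] - rational in k. x = \frac{1}{2}; t_0 = \frac{5}{9}; negate the roots.


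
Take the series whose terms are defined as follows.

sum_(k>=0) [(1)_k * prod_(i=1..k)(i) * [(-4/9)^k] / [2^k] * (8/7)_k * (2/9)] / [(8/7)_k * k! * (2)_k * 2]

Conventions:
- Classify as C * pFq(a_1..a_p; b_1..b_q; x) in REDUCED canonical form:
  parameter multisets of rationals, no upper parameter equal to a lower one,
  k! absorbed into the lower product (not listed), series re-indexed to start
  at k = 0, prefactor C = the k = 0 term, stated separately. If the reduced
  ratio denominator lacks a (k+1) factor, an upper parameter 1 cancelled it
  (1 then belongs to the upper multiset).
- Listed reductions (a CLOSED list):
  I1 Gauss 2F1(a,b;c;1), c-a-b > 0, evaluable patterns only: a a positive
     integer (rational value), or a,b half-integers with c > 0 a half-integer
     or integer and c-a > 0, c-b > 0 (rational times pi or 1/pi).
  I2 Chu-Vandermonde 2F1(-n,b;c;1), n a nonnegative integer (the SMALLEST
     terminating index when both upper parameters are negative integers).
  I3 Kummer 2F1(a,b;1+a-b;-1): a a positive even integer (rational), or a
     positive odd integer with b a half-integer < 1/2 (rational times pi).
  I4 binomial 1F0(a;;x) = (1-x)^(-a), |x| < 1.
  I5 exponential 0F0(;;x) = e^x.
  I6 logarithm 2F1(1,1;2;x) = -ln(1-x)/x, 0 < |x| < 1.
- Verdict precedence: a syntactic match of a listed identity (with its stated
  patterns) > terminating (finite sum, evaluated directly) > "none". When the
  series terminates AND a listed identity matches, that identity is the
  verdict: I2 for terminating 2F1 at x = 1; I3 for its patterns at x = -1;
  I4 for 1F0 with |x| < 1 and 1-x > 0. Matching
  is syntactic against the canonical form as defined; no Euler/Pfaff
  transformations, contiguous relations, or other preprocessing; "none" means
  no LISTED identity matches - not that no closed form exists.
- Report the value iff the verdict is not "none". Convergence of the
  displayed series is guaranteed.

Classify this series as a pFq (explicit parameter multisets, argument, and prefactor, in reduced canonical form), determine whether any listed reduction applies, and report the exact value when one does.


The series (x = -2/9) is 2F1: upper {1, 1}, lower {2}, prefactor 1/9. Verdict: this is the logarithmic series (I6) (the logarithm: parameters (1,1;2), x = -2/9). Hence: (1/2) * ln(11/9).

Key step: t_0 = 1/9 here, and the parameter 8/7 appears in both the upper and lower lists and cancels.
Step ratio: r(k) = (-2/9) * (k+1) (k+1) / [(k+2) (k+1)] - rational in k, leading ratio (-2/9); with t_0 = 1/9, classification follows.


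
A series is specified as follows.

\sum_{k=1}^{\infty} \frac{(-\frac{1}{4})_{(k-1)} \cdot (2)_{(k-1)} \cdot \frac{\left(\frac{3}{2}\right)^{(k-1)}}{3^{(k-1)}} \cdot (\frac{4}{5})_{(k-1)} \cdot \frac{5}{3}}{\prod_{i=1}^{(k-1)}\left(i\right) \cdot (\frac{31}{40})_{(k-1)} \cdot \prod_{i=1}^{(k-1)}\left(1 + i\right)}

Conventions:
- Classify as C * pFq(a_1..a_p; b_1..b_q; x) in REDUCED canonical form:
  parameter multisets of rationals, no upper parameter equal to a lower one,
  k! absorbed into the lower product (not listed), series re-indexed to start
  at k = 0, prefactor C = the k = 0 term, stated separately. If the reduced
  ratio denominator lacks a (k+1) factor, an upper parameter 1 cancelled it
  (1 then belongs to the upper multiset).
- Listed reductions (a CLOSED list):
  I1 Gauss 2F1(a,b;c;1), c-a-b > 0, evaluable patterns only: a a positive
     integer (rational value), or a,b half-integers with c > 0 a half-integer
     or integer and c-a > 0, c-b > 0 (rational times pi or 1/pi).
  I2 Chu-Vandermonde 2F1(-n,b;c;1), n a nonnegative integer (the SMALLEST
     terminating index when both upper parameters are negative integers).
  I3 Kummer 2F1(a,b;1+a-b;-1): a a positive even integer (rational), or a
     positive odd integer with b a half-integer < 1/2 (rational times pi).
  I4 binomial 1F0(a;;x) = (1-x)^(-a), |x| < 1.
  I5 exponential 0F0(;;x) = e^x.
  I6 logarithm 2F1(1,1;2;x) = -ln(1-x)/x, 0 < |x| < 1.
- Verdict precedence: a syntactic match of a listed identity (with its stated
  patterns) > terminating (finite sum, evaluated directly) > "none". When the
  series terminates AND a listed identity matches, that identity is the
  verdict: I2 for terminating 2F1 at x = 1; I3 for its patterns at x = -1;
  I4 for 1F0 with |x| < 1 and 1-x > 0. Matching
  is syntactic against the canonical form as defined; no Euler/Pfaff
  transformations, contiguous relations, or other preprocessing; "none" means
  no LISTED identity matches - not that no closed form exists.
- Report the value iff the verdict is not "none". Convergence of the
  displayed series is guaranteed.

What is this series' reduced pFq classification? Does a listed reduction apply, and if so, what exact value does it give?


With C = \frac{5}{3}: the canonical form is 2F1(-\frac{1}{4}, \frac{4}{5}; \frac{31}{40}; \frac{1}{2}). Verdict: none (x = \frac{1}{2}): each listed identity misses the multisets {-\frac{1}{4}, \frac{4}{5}} ; {\frac{31}{40}}.

Structural cue: with t_0 = \frac{5}{3}, the two k-th powers (C = 5/3) combine into one argument.
Adjacent-term ratio: r(k) = \frac{1}{2} * (k-\frac{1}{4}) (k+\frac{4}{5}) / [(k+\frac{31}{40}) (k+1)] - poly over poly, x = \frac{1}{2} from leading terms; C = \frac{5}{3} at k = 0.
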